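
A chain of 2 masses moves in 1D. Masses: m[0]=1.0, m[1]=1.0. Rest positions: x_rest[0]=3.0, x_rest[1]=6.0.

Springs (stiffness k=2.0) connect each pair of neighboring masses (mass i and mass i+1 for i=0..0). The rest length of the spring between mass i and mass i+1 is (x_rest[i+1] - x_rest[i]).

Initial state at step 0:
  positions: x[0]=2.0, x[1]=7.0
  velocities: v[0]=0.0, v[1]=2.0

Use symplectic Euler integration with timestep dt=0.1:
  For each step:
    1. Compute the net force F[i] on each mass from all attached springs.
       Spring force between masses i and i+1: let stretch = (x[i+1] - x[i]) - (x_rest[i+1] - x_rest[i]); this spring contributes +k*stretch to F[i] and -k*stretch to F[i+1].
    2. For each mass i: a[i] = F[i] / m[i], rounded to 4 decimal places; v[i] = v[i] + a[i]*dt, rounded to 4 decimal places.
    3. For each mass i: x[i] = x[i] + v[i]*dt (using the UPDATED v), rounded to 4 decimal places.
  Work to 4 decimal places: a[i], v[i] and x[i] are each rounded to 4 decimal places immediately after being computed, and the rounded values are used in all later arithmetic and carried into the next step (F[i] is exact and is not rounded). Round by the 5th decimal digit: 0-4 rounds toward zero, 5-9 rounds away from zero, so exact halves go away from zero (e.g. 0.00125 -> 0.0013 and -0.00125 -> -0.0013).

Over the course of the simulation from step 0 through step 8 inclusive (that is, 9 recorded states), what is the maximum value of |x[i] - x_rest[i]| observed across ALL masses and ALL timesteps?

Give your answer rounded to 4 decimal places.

Step 0: x=[2.0000 7.0000] v=[0.0000 2.0000]
Step 1: x=[2.0400 7.1600] v=[0.4000 1.6000]
Step 2: x=[2.1224 7.2776] v=[0.8240 1.1760]
Step 3: x=[2.2479 7.3521] v=[1.2550 0.7450]
Step 4: x=[2.4155 7.3845] v=[1.6758 0.3242]
Step 5: x=[2.6225 7.3775] v=[2.0696 -0.0696]
Step 6: x=[2.8646 7.3354] v=[2.4206 -0.4206]
Step 7: x=[3.1361 7.2639] v=[2.7148 -0.7148]
Step 8: x=[3.4301 7.1699] v=[2.9404 -0.9404]
Max displacement = 1.3845

Answer: 1.3845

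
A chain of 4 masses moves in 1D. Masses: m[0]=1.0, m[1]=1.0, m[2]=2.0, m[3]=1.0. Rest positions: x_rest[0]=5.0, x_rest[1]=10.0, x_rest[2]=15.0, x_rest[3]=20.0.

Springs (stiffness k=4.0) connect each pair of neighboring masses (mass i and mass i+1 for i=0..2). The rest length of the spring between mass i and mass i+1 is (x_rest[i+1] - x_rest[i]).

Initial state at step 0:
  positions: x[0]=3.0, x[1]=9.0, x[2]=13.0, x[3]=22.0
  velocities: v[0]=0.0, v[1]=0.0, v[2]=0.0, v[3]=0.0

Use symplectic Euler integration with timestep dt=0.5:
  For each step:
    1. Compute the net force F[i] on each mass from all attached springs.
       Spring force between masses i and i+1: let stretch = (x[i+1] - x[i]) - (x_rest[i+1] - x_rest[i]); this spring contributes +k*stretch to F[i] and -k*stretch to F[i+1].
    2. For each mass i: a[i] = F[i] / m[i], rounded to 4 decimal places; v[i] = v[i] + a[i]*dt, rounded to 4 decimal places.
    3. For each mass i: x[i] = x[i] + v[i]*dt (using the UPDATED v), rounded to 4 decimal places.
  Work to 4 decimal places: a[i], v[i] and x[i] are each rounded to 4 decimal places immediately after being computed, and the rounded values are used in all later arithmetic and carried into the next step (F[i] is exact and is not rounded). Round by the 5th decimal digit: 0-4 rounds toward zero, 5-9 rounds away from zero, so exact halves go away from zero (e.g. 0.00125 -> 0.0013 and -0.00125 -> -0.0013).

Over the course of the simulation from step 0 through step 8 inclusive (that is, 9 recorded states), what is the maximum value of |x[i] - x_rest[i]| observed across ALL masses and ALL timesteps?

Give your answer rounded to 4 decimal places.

Answer: 3.5000

Derivation:
Step 0: x=[3.0000 9.0000 13.0000 22.0000] v=[0.0000 0.0000 0.0000 0.0000]
Step 1: x=[4.0000 7.0000 15.5000 18.0000] v=[2.0000 -4.0000 5.0000 -8.0000]
Step 2: x=[3.0000 10.5000 15.0000 16.5000] v=[-2.0000 7.0000 -1.0000 -3.0000]
Step 3: x=[4.5000 11.0000 13.0000 18.5000] v=[3.0000 1.0000 -4.0000 4.0000]
Step 4: x=[7.5000 7.0000 12.7500 20.0000] v=[6.0000 -8.0000 -0.5000 3.0000]
Step 5: x=[5.0000 9.2500 13.2500 19.2500] v=[-5.0000 4.5000 1.0000 -1.5000]
Step 6: x=[1.7500 11.2500 14.7500 17.5000] v=[-6.5000 4.0000 3.0000 -3.5000]
Step 7: x=[3.0000 7.2500 15.8750 18.0000] v=[2.5000 -8.0000 2.2500 1.0000]
Step 8: x=[3.5000 7.6250 13.7500 21.3750] v=[1.0000 0.7500 -4.2500 6.7500]
Max displacement = 3.5000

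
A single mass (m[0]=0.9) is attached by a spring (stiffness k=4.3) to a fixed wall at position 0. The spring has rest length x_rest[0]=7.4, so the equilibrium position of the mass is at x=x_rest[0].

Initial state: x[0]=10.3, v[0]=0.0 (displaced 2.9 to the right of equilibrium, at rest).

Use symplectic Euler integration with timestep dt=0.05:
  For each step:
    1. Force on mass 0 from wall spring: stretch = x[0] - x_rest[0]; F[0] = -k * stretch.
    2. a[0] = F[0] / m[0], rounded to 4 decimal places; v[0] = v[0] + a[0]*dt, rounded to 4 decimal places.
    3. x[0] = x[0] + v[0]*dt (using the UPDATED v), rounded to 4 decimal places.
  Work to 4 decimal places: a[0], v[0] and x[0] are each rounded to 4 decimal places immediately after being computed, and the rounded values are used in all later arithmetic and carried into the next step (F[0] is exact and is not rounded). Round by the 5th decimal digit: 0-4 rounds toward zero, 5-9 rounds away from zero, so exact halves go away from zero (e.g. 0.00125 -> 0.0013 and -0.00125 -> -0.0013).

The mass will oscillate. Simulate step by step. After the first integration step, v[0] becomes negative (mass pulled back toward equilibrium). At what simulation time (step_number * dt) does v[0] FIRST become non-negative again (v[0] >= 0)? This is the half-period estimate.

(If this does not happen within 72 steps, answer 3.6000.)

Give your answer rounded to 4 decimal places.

Answer: 1.4500

Derivation:
Step 0: x=[10.3000] v=[0.0000]
Step 1: x=[10.2654] v=[-0.6928]
Step 2: x=[10.1965] v=[-1.3773]
Step 3: x=[10.0942] v=[-2.0454]
Step 4: x=[9.9598] v=[-2.6890]
Step 5: x=[9.7948] v=[-3.3005]
Step 6: x=[9.6012] v=[-3.8726]
Step 7: x=[9.3813] v=[-4.3984]
Step 8: x=[9.1377] v=[-4.8717]
Step 9: x=[8.8734] v=[-5.2868]
Step 10: x=[8.5915] v=[-5.6388]
Step 11: x=[8.2953] v=[-5.9234]
Step 12: x=[7.9884] v=[-6.1373]
Step 13: x=[7.6745] v=[-6.2779]
Step 14: x=[7.3573] v=[-6.3435]
Step 15: x=[7.0406] v=[-6.3333]
Step 16: x=[6.7282] v=[-6.2474]
Step 17: x=[6.4239] v=[-6.0869]
Step 18: x=[6.1312] v=[-5.8537]
Step 19: x=[5.8537] v=[-5.5506]
Step 20: x=[5.5946] v=[-5.1812]
Step 21: x=[5.3571] v=[-4.7499]
Step 22: x=[5.1440] v=[-4.2619]
Step 23: x=[4.9579] v=[-3.7230]
Step 24: x=[4.8009] v=[-3.1396]
Step 25: x=[4.6750] v=[-2.5187]
Step 26: x=[4.5816] v=[-1.8677]
Step 27: x=[4.5219] v=[-1.1944]
Step 28: x=[4.4966] v=[-0.5069]
Step 29: x=[4.5059] v=[0.1867]
First v>=0 after going negative at step 29, time=1.4500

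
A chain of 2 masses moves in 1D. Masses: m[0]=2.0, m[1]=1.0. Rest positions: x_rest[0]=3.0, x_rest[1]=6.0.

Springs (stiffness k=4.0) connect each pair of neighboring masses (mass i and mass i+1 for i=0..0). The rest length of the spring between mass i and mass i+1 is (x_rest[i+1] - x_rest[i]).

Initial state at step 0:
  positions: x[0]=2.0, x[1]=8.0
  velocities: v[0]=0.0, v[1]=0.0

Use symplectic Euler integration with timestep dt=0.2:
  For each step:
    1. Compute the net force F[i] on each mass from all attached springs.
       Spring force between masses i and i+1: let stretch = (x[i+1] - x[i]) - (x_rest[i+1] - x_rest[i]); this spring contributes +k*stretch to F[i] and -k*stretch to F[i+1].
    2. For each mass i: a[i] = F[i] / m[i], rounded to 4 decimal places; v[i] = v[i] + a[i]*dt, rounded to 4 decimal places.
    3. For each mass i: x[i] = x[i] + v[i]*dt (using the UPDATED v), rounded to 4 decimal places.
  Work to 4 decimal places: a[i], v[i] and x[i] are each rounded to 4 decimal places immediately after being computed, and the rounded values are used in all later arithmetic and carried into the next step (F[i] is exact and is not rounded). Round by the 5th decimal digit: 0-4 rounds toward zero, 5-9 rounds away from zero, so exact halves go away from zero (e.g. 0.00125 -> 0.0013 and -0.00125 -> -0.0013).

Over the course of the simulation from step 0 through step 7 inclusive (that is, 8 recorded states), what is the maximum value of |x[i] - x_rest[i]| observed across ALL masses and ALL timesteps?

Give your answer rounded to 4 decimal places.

Step 0: x=[2.0000 8.0000] v=[0.0000 0.0000]
Step 1: x=[2.2400 7.5200] v=[1.2000 -2.4000]
Step 2: x=[2.6624 6.6752] v=[2.1120 -4.2240]
Step 3: x=[3.1658 5.6684] v=[2.5171 -5.0342]
Step 4: x=[3.6294 4.7411] v=[2.3181 -4.6363]
Step 5: x=[3.9420 4.1160] v=[1.5628 -3.1257]
Step 6: x=[4.0285 3.9430] v=[0.4324 -0.8649]
Step 7: x=[3.8681 4.2637] v=[-0.8018 1.6035]
Max displacement = 2.0570

Answer: 2.0570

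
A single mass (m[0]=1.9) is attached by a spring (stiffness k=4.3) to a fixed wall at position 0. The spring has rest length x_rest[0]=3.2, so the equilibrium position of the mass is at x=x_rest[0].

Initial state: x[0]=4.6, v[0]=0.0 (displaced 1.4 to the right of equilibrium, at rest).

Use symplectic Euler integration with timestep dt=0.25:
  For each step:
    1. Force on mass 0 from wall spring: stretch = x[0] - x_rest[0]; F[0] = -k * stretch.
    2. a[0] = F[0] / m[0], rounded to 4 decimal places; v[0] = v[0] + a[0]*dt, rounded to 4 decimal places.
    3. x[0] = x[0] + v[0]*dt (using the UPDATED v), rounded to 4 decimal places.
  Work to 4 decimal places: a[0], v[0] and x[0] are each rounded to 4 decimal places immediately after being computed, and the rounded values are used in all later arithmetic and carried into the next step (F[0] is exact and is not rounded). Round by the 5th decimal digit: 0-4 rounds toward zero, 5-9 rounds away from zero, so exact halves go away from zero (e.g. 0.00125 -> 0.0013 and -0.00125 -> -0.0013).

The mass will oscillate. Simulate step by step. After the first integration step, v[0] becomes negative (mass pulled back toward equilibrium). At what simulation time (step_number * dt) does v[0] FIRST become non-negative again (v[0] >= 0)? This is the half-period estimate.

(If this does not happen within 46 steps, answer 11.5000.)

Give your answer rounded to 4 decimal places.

Answer: 2.2500

Derivation:
Step 0: x=[4.6000] v=[0.0000]
Step 1: x=[4.4020] v=[-0.7921]
Step 2: x=[4.0340] v=[-1.4722]
Step 3: x=[3.5480] v=[-1.9441]
Step 4: x=[3.0128] v=[-2.1410]
Step 5: x=[2.5040] v=[-2.0351]
Step 6: x=[2.0937] v=[-1.6413]
Step 7: x=[1.8399] v=[-1.0154]
Step 8: x=[1.7784] v=[-0.2459]
Step 9: x=[1.9180] v=[0.5584]
First v>=0 after going negative at step 9, time=2.2500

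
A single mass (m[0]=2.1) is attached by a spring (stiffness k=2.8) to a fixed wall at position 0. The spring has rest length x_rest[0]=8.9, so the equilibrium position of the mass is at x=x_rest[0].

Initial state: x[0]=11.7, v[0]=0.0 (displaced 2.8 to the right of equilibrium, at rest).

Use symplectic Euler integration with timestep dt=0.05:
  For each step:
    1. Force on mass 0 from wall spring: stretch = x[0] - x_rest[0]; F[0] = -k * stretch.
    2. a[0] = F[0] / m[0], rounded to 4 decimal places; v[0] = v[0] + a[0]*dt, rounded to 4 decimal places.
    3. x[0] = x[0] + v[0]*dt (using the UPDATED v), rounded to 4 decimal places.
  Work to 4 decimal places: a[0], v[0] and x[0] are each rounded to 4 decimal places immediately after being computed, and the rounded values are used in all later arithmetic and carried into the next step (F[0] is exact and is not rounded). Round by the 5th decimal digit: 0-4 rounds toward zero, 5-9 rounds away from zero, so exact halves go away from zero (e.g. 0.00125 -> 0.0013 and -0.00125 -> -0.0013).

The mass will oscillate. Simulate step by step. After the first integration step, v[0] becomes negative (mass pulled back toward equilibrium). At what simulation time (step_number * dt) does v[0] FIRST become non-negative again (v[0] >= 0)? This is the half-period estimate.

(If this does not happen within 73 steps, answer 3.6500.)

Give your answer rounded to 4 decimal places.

Step 0: x=[11.7000] v=[0.0000]
Step 1: x=[11.6907] v=[-0.1867]
Step 2: x=[11.6721] v=[-0.3727]
Step 3: x=[11.6442] v=[-0.5575]
Step 4: x=[11.6072] v=[-0.7404]
Step 5: x=[11.5612] v=[-0.9209]
Step 6: x=[11.5063] v=[-1.0983]
Step 7: x=[11.4427] v=[-1.2721]
Step 8: x=[11.3706] v=[-1.4416]
Step 9: x=[11.2903] v=[-1.6063]
Step 10: x=[11.2020] v=[-1.7657]
Step 11: x=[11.1060] v=[-1.9192]
Step 12: x=[11.0027] v=[-2.0663]
Step 13: x=[10.8924] v=[-2.2065]
Step 14: x=[10.7754] v=[-2.3393]
Step 15: x=[10.6522] v=[-2.4643]
Step 16: x=[10.5231] v=[-2.5811]
Step 17: x=[10.3886] v=[-2.6893]
Step 18: x=[10.2492] v=[-2.7885]
Step 19: x=[10.1053] v=[-2.8784]
Step 20: x=[9.9574] v=[-2.9588]
Step 21: x=[9.8059] v=[-3.0293]
Step 22: x=[9.6514] v=[-3.0897]
Step 23: x=[9.4944] v=[-3.1398]
Step 24: x=[9.3354] v=[-3.1794]
Step 25: x=[9.1750] v=[-3.2084]
Step 26: x=[9.0137] v=[-3.2267]
Step 27: x=[8.8520] v=[-3.2343]
Step 28: x=[8.6904] v=[-3.2311]
Step 29: x=[8.5295] v=[-3.2171]
Step 30: x=[8.3699] v=[-3.1924]
Step 31: x=[8.2120] v=[-3.1571]
Step 32: x=[8.0564] v=[-3.1112]
Step 33: x=[7.9037] v=[-3.0550]
Step 34: x=[7.7543] v=[-2.9886]
Step 35: x=[7.6087] v=[-2.9122]
Step 36: x=[7.4674] v=[-2.8261]
Step 37: x=[7.3309] v=[-2.7306]
Step 38: x=[7.1996] v=[-2.6260]
Step 39: x=[7.0740] v=[-2.5126]
Step 40: x=[6.9545] v=[-2.3909]
Step 41: x=[6.8414] v=[-2.2612]
Step 42: x=[6.7352] v=[-2.1240]
Step 43: x=[6.6362] v=[-1.9797]
Step 44: x=[6.5448] v=[-1.8288]
Step 45: x=[6.4612] v=[-1.6718]
Step 46: x=[6.3857] v=[-1.5092]
Step 47: x=[6.3186] v=[-1.3416]
Step 48: x=[6.2601] v=[-1.1695]
Step 49: x=[6.2104] v=[-0.9935]
Step 50: x=[6.1697] v=[-0.8142]
Step 51: x=[6.1381] v=[-0.6322]
Step 52: x=[6.1157] v=[-0.4481]
Step 53: x=[6.1026] v=[-0.2625]
Step 54: x=[6.0988] v=[-0.0760]
Step 55: x=[6.1043] v=[0.1107]
First v>=0 after going negative at step 55, time=2.7500

Answer: 2.7500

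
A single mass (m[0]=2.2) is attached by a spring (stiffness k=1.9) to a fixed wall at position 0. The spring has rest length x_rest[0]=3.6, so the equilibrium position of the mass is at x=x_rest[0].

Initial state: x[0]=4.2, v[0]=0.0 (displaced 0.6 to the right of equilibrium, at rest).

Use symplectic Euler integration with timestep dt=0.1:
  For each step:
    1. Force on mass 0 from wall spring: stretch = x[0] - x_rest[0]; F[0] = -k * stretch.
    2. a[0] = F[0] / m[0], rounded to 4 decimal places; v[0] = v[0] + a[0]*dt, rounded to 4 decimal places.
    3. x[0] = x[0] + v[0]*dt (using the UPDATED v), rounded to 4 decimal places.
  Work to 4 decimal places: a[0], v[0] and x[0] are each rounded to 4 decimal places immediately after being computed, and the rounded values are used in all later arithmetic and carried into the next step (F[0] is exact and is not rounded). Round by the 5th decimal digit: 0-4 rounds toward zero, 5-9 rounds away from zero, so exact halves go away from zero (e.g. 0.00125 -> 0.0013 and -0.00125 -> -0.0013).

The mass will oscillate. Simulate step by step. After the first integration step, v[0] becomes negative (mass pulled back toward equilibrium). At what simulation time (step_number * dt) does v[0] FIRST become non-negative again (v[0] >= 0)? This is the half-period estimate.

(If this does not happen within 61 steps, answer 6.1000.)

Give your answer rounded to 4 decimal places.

Step 0: x=[4.2000] v=[0.0000]
Step 1: x=[4.1948] v=[-0.0518]
Step 2: x=[4.1845] v=[-0.1032]
Step 3: x=[4.1691] v=[-0.1537]
Step 4: x=[4.1488] v=[-0.2029]
Step 5: x=[4.1238] v=[-0.2503]
Step 6: x=[4.0943] v=[-0.2955]
Step 7: x=[4.0605] v=[-0.3382]
Step 8: x=[4.0227] v=[-0.3780]
Step 9: x=[3.9813] v=[-0.4145]
Step 10: x=[3.9366] v=[-0.4474]
Step 11: x=[3.8890] v=[-0.4765]
Step 12: x=[3.8389] v=[-0.5015]
Step 13: x=[3.7867] v=[-0.5221]
Step 14: x=[3.7329] v=[-0.5382]
Step 15: x=[3.6779] v=[-0.5497]
Step 16: x=[3.6223] v=[-0.5564]
Step 17: x=[3.5665] v=[-0.5583]
Step 18: x=[3.5110] v=[-0.5554]
Step 19: x=[3.4562] v=[-0.5477]
Step 20: x=[3.4027] v=[-0.5353]
Step 21: x=[3.3509] v=[-0.5183]
Step 22: x=[3.3012] v=[-0.4968]
Step 23: x=[3.2541] v=[-0.4710]
Step 24: x=[3.2100] v=[-0.4411]
Step 25: x=[3.1693] v=[-0.4074]
Step 26: x=[3.1323] v=[-0.3702]
Step 27: x=[3.0993] v=[-0.3298]
Step 28: x=[3.0706] v=[-0.2866]
Step 29: x=[3.0465] v=[-0.2409]
Step 30: x=[3.0272] v=[-0.1931]
Step 31: x=[3.0128] v=[-0.1436]
Step 32: x=[3.0035] v=[-0.0929]
Step 33: x=[2.9994] v=[-0.0414]
Step 34: x=[3.0005] v=[0.0105]
First v>=0 after going negative at step 34, time=3.4000

Answer: 3.4000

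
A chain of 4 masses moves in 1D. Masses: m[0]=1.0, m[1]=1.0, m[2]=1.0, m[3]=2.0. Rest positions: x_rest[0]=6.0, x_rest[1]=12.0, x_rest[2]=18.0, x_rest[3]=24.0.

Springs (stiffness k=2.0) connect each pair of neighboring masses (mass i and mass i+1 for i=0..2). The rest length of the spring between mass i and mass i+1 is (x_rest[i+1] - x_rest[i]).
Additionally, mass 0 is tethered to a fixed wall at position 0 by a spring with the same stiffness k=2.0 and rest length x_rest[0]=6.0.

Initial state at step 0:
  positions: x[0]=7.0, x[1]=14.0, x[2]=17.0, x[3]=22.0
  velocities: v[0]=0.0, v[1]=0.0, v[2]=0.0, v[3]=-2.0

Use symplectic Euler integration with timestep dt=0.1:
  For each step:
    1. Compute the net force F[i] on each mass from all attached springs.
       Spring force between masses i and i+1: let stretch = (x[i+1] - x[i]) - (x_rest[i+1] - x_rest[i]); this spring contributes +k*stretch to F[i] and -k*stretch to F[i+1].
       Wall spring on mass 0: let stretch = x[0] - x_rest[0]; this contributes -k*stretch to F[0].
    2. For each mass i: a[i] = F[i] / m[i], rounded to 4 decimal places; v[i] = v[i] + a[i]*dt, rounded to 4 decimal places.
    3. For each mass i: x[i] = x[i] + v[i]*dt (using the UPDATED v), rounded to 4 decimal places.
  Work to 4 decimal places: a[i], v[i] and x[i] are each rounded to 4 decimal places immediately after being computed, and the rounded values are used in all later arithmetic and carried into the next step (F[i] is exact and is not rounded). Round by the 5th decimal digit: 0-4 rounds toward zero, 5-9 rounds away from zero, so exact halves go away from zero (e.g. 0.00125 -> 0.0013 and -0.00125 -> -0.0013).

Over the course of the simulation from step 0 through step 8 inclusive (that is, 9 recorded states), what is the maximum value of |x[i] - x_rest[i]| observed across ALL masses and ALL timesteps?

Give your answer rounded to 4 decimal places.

Answer: 3.0374

Derivation:
Step 0: x=[7.0000 14.0000 17.0000 22.0000] v=[0.0000 0.0000 0.0000 -2.0000]
Step 1: x=[7.0000 13.9200 17.0400 21.8100] v=[0.0000 -0.8000 0.4000 -1.9000]
Step 2: x=[6.9984 13.7640 17.1130 21.6323] v=[-0.0160 -1.5600 0.7300 -1.7770]
Step 3: x=[6.9921 13.5397 17.2094 21.4694] v=[-0.0626 -2.2433 0.9641 -1.6289]
Step 4: x=[6.9770 13.2578 17.3176 21.3239] v=[-0.1515 -2.8189 1.0822 -1.4549]
Step 5: x=[6.9479 12.9315 17.4248 21.1984] v=[-0.2907 -3.2631 1.0715 -1.2555]
Step 6: x=[6.8995 12.5754 17.5176 21.0951] v=[-0.4836 -3.5612 0.9276 -1.0329]
Step 7: x=[6.8267 12.2046 17.5831 21.0160] v=[-0.7283 -3.7079 0.6547 -0.7907]
Step 8: x=[6.7249 11.8338 17.6097 20.9626] v=[-1.0181 -3.7078 0.2656 -0.5340]
Max displacement = 3.0374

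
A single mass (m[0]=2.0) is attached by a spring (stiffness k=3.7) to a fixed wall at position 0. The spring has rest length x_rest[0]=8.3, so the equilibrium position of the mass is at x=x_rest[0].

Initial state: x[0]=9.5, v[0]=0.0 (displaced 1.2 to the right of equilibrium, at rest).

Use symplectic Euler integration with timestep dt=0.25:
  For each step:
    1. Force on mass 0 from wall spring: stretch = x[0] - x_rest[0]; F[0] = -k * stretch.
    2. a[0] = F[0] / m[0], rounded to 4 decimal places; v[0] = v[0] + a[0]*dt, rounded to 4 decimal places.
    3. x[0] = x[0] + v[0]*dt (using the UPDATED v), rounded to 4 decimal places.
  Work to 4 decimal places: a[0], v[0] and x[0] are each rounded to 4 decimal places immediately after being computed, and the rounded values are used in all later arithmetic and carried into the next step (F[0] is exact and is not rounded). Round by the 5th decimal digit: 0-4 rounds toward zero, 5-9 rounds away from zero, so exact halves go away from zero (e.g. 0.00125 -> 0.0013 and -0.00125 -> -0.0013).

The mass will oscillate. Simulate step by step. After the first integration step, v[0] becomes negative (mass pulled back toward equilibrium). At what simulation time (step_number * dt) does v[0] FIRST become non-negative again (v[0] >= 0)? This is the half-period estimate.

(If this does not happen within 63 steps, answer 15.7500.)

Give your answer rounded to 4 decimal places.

Answer: 2.5000

Derivation:
Step 0: x=[9.5000] v=[0.0000]
Step 1: x=[9.3613] v=[-0.5550]
Step 2: x=[9.0998] v=[-1.0459]
Step 3: x=[8.7459] v=[-1.4158]
Step 4: x=[8.3404] v=[-1.6220]
Step 5: x=[7.9302] v=[-1.6407]
Step 6: x=[7.5628] v=[-1.4697]
Step 7: x=[7.2806] v=[-1.1288]
Step 8: x=[7.1163] v=[-0.6573]
Step 9: x=[7.0888] v=[-0.1099]
Step 10: x=[7.2014] v=[0.4503]
First v>=0 after going negative at step 10, time=2.5000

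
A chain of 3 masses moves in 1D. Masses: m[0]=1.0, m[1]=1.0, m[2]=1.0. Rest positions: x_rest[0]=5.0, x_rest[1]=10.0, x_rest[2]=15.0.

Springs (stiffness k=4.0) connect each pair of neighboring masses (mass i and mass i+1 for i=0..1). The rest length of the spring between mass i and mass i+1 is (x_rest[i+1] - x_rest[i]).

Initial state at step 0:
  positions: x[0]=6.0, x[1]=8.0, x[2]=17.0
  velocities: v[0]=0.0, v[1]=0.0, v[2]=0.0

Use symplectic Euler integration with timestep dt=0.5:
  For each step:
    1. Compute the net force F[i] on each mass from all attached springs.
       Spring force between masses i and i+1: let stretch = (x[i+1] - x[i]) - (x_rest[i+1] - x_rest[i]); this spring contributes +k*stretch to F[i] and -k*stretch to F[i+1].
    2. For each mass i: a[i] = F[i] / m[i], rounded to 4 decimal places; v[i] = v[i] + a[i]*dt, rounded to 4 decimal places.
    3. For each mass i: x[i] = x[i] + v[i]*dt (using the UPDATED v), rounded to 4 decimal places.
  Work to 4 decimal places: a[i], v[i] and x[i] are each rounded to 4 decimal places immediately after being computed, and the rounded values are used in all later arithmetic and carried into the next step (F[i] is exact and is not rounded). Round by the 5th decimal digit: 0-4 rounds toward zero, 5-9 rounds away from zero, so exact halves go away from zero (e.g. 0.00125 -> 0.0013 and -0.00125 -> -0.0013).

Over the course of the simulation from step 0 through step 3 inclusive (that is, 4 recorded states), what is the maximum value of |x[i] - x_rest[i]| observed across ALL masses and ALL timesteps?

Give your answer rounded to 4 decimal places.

Step 0: x=[6.0000 8.0000 17.0000] v=[0.0000 0.0000 0.0000]
Step 1: x=[3.0000 15.0000 13.0000] v=[-6.0000 14.0000 -8.0000]
Step 2: x=[7.0000 8.0000 16.0000] v=[8.0000 -14.0000 6.0000]
Step 3: x=[7.0000 8.0000 16.0000] v=[0.0000 0.0000 0.0000]
Max displacement = 5.0000

Answer: 5.0000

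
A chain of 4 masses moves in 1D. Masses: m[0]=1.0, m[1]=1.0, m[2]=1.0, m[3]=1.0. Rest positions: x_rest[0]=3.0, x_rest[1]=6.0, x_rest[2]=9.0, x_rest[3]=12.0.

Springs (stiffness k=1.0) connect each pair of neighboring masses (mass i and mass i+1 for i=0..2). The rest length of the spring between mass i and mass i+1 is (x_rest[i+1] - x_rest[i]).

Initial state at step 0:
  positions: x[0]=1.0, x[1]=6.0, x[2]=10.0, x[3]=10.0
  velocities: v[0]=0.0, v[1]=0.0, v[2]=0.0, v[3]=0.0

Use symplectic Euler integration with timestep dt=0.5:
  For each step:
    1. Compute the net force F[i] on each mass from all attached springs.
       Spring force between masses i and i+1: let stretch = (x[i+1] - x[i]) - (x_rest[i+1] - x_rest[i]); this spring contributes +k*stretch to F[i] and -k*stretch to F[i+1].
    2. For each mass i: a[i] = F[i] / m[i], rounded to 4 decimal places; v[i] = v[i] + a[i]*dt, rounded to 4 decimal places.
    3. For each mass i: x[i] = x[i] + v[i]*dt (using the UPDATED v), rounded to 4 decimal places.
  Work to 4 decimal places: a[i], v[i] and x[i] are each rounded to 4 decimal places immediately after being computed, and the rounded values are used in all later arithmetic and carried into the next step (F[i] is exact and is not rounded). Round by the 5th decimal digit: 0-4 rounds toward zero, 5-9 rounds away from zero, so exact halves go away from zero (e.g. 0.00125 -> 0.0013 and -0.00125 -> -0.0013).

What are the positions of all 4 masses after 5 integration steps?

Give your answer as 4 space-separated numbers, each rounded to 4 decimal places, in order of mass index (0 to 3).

Step 0: x=[1.0000 6.0000 10.0000 10.0000] v=[0.0000 0.0000 0.0000 0.0000]
Step 1: x=[1.5000 5.7500 9.0000 10.7500] v=[1.0000 -0.5000 -2.0000 1.5000]
Step 2: x=[2.3125 5.2500 7.6250 11.8125] v=[1.6250 -1.0000 -2.7500 2.1250]
Step 3: x=[3.1094 4.6094 6.7031 12.5782] v=[1.5938 -1.2813 -1.8438 1.5313]
Step 4: x=[3.5313 4.1172 6.7266 12.6251] v=[0.8438 -0.9845 0.0469 0.0938]
Step 5: x=[3.3497 4.1309 7.5724 11.9474] v=[-0.3633 0.0273 1.6915 -1.3555]

Answer: 3.3497 4.1309 7.5724 11.9474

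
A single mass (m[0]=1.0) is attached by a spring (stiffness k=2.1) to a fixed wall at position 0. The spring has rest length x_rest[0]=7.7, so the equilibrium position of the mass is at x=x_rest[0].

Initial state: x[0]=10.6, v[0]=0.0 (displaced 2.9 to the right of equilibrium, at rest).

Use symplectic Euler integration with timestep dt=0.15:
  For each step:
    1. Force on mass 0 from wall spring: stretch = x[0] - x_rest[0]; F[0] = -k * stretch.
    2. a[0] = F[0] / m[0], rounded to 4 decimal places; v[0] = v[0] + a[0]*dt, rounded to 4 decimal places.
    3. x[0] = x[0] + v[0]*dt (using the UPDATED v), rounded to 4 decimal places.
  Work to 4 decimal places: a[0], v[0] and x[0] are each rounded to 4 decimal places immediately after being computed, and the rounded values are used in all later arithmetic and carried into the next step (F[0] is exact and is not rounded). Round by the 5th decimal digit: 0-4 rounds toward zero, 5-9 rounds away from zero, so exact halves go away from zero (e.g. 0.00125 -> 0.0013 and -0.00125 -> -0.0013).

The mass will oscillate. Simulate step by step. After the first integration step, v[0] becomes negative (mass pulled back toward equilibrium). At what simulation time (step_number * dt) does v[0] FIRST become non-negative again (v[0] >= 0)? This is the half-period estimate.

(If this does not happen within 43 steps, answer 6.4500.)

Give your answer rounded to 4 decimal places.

Step 0: x=[10.6000] v=[0.0000]
Step 1: x=[10.4630] v=[-0.9135]
Step 2: x=[10.1954] v=[-1.7838]
Step 3: x=[9.8099] v=[-2.5698]
Step 4: x=[9.3247] v=[-3.2344]
Step 5: x=[8.7628] v=[-3.7462]
Step 6: x=[8.1507] v=[-4.0810]
Step 7: x=[7.5173] v=[-4.2230]
Step 8: x=[6.8925] v=[-4.1654]
Step 9: x=[6.3059] v=[-3.9110]
Step 10: x=[5.7851] v=[-3.4719]
Step 11: x=[5.3548] v=[-2.8687]
Step 12: x=[5.0353] v=[-2.1300]
Step 13: x=[4.8417] v=[-1.2906]
Step 14: x=[4.7832] v=[-0.3902]
Step 15: x=[4.8625] v=[0.5286]
First v>=0 after going negative at step 15, time=2.2500

Answer: 2.2500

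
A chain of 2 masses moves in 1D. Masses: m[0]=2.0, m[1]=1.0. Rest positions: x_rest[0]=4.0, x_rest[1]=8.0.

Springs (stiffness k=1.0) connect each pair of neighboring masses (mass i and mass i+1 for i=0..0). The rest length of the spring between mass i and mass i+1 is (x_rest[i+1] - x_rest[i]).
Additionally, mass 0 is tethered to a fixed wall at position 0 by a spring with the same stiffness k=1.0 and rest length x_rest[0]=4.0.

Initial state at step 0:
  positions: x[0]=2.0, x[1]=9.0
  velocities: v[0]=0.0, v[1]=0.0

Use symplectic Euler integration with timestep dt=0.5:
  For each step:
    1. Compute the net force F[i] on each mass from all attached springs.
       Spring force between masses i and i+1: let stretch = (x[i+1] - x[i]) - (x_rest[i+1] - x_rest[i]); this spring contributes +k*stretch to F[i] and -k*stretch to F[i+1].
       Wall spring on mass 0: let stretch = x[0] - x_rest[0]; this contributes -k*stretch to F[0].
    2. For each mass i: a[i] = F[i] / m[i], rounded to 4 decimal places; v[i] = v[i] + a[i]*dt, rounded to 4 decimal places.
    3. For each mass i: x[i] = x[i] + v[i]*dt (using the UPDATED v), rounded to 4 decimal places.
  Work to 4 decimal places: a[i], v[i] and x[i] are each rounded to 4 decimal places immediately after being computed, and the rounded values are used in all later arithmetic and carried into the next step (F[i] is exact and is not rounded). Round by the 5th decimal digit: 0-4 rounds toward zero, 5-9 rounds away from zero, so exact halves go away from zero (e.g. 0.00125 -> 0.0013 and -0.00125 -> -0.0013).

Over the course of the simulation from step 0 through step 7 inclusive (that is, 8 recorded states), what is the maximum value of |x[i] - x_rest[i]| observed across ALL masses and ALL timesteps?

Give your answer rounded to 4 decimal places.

Answer: 2.3193

Derivation:
Step 0: x=[2.0000 9.0000] v=[0.0000 0.0000]
Step 1: x=[2.6250 8.2500] v=[1.2500 -1.5000]
Step 2: x=[3.6250 7.0938] v=[2.0000 -2.3125]
Step 3: x=[4.6055 6.0704] v=[1.9610 -2.0469]
Step 4: x=[5.1935 5.6807] v=[1.1759 -0.7794]
Step 5: x=[5.1932 6.1692] v=[-0.0007 0.9770]
Step 6: x=[4.6657 7.4137] v=[-1.0550 2.4890]
Step 7: x=[3.8985 8.9712] v=[-1.5345 3.1150]
Max displacement = 2.3193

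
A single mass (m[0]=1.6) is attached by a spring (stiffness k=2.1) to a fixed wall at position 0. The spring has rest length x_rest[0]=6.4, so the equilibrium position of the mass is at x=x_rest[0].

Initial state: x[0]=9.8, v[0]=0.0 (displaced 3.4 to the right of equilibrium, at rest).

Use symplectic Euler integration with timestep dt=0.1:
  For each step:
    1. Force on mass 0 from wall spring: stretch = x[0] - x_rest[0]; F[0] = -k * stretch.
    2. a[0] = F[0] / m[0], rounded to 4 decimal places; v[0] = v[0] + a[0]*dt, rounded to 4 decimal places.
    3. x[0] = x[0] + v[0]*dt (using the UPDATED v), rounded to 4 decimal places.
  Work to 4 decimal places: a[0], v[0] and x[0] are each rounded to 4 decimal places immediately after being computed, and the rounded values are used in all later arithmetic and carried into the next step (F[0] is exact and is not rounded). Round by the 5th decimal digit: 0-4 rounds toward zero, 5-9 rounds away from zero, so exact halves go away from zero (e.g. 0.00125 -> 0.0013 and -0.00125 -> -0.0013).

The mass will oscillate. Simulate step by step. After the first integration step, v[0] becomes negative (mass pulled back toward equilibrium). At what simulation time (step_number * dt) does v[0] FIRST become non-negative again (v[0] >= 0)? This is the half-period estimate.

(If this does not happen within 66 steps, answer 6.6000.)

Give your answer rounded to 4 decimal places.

Answer: 2.8000

Derivation:
Step 0: x=[9.8000] v=[0.0000]
Step 1: x=[9.7554] v=[-0.4463]
Step 2: x=[9.6667] v=[-0.8867]
Step 3: x=[9.5352] v=[-1.3155]
Step 4: x=[9.3625] v=[-1.7270]
Step 5: x=[9.1509] v=[-2.1158]
Step 6: x=[8.9032] v=[-2.4769]
Step 7: x=[8.6227] v=[-2.8055]
Step 8: x=[8.3130] v=[-3.0972]
Step 9: x=[7.9782] v=[-3.3483]
Step 10: x=[7.6227] v=[-3.5554]
Step 11: x=[7.2511] v=[-3.7159]
Step 12: x=[6.8683] v=[-3.8276]
Step 13: x=[6.4794] v=[-3.8891]
Step 14: x=[6.0895] v=[-3.8995]
Step 15: x=[5.7036] v=[-3.8588]
Step 16: x=[5.3269] v=[-3.7674]
Step 17: x=[4.9642] v=[-3.6266]
Step 18: x=[4.6204] v=[-3.4382]
Step 19: x=[4.2999] v=[-3.2046]
Step 20: x=[4.0070] v=[-2.9290]
Step 21: x=[3.7455] v=[-2.6149]
Step 22: x=[3.5189] v=[-2.2665]
Step 23: x=[3.3301] v=[-1.8884]
Step 24: x=[3.1816] v=[-1.4855]
Step 25: x=[3.0753] v=[-1.0631]
Step 26: x=[3.0126] v=[-0.6267]
Step 27: x=[2.9944] v=[-0.1821]
Step 28: x=[3.0209] v=[0.2649]
First v>=0 after going negative at step 28, time=2.8000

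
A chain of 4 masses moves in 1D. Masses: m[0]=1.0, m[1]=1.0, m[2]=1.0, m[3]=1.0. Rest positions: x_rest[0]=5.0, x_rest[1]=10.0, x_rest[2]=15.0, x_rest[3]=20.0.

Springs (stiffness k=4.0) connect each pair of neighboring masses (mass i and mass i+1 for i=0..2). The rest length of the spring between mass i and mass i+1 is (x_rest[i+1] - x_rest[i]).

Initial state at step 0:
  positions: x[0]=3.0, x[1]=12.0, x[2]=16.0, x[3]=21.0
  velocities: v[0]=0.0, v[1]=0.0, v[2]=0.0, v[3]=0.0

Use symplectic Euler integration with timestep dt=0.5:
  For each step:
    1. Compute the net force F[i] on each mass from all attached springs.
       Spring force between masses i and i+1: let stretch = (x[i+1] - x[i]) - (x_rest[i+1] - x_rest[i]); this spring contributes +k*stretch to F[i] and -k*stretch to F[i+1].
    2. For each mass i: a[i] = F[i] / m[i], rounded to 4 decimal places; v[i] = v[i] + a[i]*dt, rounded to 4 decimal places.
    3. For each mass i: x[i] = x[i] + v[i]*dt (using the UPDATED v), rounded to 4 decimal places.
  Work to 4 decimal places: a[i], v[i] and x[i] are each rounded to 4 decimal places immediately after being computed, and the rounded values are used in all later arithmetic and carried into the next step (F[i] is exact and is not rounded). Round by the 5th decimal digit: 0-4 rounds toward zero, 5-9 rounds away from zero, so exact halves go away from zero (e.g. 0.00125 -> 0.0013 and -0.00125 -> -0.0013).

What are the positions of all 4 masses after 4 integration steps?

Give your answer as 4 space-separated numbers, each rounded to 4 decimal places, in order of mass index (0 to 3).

Step 0: x=[3.0000 12.0000 16.0000 21.0000] v=[0.0000 0.0000 0.0000 0.0000]
Step 1: x=[7.0000 7.0000 17.0000 21.0000] v=[8.0000 -10.0000 2.0000 0.0000]
Step 2: x=[6.0000 12.0000 12.0000 22.0000] v=[-2.0000 10.0000 -10.0000 2.0000]
Step 3: x=[6.0000 11.0000 17.0000 18.0000] v=[0.0000 -2.0000 10.0000 -8.0000]
Step 4: x=[6.0000 11.0000 17.0000 18.0000] v=[0.0000 0.0000 0.0000 0.0000]

Answer: 6.0000 11.0000 17.0000 18.0000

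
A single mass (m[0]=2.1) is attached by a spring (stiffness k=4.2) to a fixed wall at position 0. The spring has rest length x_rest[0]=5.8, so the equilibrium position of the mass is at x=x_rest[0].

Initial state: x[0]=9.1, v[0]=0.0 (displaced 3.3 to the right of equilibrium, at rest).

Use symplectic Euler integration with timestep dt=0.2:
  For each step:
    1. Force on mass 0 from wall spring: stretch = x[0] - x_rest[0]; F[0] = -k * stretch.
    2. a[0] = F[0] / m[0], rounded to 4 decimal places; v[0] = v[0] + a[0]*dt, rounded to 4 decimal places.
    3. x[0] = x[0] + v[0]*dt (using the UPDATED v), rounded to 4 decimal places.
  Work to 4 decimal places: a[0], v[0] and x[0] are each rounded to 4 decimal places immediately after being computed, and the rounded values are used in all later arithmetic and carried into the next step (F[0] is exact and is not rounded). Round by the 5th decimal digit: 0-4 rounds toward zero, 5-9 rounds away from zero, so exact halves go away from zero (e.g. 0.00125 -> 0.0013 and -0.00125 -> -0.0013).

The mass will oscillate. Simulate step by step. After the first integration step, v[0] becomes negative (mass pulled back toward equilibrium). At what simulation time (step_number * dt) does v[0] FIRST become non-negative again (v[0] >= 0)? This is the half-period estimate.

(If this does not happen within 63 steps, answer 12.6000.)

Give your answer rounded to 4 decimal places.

Answer: 2.4000

Derivation:
Step 0: x=[9.1000] v=[0.0000]
Step 1: x=[8.8360] v=[-1.3200]
Step 2: x=[8.3291] v=[-2.5344]
Step 3: x=[7.6199] v=[-3.5460]
Step 4: x=[6.7651] v=[-4.2740]
Step 5: x=[5.8331] v=[-4.6600]
Step 6: x=[4.8985] v=[-4.6732]
Step 7: x=[4.0360] v=[-4.3126]
Step 8: x=[3.3146] v=[-3.6070]
Step 9: x=[2.7920] v=[-2.6128]
Step 10: x=[2.5101] v=[-1.4096]
Step 11: x=[2.4914] v=[-0.0936]
Step 12: x=[2.7374] v=[1.2298]
First v>=0 after going negative at step 12, time=2.4000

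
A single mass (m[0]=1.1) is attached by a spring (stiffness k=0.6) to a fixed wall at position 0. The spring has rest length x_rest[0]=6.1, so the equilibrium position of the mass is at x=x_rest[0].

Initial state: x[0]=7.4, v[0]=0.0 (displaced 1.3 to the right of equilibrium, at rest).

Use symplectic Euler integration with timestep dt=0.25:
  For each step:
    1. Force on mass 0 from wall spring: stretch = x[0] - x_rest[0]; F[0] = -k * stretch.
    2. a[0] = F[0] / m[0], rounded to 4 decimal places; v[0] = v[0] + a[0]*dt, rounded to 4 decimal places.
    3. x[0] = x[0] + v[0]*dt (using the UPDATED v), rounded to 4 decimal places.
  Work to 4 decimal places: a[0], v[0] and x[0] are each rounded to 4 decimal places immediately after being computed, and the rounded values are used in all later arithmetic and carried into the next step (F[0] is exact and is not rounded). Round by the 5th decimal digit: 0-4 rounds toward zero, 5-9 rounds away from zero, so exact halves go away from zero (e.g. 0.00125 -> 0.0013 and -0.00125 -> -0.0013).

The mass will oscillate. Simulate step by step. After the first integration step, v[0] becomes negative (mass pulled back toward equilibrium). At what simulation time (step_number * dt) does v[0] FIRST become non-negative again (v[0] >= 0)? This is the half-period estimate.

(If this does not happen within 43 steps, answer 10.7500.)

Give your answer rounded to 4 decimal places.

Answer: 4.2500

Derivation:
Step 0: x=[7.4000] v=[0.0000]
Step 1: x=[7.3557] v=[-0.1773]
Step 2: x=[7.2686] v=[-0.3485]
Step 3: x=[7.1416] v=[-0.5079]
Step 4: x=[6.9791] v=[-0.6499]
Step 5: x=[6.7867] v=[-0.7698]
Step 6: x=[6.5708] v=[-0.8635]
Step 7: x=[6.3389] v=[-0.9277]
Step 8: x=[6.0988] v=[-0.9603]
Step 9: x=[5.8588] v=[-0.9601]
Step 10: x=[5.6270] v=[-0.9272]
Step 11: x=[5.4113] v=[-0.8627]
Step 12: x=[5.2191] v=[-0.7688]
Step 13: x=[5.0569] v=[-0.6487]
Step 14: x=[4.9303] v=[-0.5065]
Step 15: x=[4.8436] v=[-0.3470]
Step 16: x=[4.7997] v=[-0.1757]
Step 17: x=[4.8001] v=[0.0016]
First v>=0 after going negative at step 17, time=4.2500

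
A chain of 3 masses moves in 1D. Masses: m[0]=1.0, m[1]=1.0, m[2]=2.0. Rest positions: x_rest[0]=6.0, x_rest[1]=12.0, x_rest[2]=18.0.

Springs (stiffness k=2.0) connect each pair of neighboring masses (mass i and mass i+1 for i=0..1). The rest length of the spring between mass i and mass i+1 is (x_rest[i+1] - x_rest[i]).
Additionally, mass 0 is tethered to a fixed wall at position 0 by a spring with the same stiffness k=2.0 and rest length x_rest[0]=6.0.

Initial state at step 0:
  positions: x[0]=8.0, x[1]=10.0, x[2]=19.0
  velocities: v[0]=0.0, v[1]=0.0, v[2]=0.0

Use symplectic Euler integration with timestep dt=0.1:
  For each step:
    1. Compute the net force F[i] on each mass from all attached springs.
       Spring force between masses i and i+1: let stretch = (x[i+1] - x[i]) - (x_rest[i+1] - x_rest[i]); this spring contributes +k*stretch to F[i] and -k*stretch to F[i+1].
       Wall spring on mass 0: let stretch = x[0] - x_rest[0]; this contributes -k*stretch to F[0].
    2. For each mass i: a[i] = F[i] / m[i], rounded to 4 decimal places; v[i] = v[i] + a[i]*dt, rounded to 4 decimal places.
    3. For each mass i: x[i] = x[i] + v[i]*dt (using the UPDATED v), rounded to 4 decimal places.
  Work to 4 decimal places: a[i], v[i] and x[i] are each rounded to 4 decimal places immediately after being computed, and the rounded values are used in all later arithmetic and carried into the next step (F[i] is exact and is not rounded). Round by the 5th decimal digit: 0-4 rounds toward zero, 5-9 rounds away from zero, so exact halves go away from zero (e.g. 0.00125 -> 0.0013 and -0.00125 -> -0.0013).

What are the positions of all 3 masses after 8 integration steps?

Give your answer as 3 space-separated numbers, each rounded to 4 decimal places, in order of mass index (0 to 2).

Answer: 5.0702 13.4633 18.2326

Derivation:
Step 0: x=[8.0000 10.0000 19.0000] v=[0.0000 0.0000 0.0000]
Step 1: x=[7.8800 10.1400 18.9700] v=[-1.2000 1.4000 -0.3000]
Step 2: x=[7.6476 10.4114 18.9117] v=[-2.3240 2.7140 -0.5830]
Step 3: x=[7.3175 10.7975 18.8284] v=[-3.3008 3.8613 -0.8330]
Step 4: x=[6.9107 11.2747 18.7248] v=[-4.0683 4.7715 -1.0361]
Step 5: x=[6.4529 11.8136 18.6067] v=[-4.5776 5.3887 -1.1811]
Step 6: x=[5.9733 12.3811 18.4807] v=[-4.7960 5.6752 -1.2604]
Step 7: x=[5.5024 12.9425 18.3537] v=[-4.7091 5.6136 -1.2704]
Step 8: x=[5.0702 13.4633 18.2326] v=[-4.3216 5.2078 -1.2115]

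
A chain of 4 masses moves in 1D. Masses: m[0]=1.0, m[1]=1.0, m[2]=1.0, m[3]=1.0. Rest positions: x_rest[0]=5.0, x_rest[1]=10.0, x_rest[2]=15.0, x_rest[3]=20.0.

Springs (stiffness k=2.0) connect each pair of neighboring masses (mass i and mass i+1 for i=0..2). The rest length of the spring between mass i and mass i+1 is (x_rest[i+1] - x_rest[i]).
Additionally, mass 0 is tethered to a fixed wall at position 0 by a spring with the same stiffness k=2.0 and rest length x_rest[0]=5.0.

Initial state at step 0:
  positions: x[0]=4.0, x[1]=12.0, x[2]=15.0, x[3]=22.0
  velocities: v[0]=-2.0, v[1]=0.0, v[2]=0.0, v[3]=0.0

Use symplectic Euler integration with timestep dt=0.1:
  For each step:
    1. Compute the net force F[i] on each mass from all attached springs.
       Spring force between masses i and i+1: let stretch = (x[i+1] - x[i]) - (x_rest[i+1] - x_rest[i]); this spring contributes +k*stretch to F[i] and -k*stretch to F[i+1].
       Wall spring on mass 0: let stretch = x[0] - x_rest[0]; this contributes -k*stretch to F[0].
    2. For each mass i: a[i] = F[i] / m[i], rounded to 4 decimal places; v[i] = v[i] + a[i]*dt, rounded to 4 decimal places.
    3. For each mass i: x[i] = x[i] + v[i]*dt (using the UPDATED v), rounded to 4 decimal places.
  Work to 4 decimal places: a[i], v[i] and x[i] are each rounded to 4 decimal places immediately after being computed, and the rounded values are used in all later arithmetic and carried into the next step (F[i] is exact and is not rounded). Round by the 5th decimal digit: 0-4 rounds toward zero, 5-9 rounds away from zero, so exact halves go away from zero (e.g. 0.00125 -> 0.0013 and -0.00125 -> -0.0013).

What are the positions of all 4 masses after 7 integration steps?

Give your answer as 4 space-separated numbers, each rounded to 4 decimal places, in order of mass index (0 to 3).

Answer: 4.6551 9.8193 16.5609 21.1489

Derivation:
Step 0: x=[4.0000 12.0000 15.0000 22.0000] v=[-2.0000 0.0000 0.0000 0.0000]
Step 1: x=[3.8800 11.9000 15.0800 21.9600] v=[-1.2000 -1.0000 0.8000 -0.4000]
Step 2: x=[3.8428 11.7032 15.2340 21.8824] v=[-0.3720 -1.9680 1.5400 -0.7760]
Step 3: x=[3.8860 11.4198 15.4504 21.7718] v=[0.4315 -2.8339 2.1635 -1.1057]
Step 4: x=[4.0021 11.0664 15.7126 21.6348] v=[1.1611 -3.5345 2.6217 -1.3700]
Step 5: x=[4.1795 10.6646 16.0003 21.4794] v=[1.7735 -4.0181 2.8769 -1.5544]
Step 6: x=[4.4030 10.2398 16.2909 21.3144] v=[2.2346 -4.2480 2.9056 -1.6502]
Step 7: x=[4.6551 9.8193 16.5609 21.1489] v=[2.5214 -4.2051 2.7001 -1.6549]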